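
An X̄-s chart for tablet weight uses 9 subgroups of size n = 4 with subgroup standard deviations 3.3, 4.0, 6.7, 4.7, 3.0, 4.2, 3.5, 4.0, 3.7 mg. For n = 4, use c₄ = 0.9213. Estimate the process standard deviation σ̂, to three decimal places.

s̄ = (3.3 + 4.0 + 6.7 + 4.7 + 3.0 + 4.2 + 3.5 + 4.0 + 3.7) / 9 = 4.1222
σ̂ = s̄ / c₄ = 4.1222 / 0.9213 = 4.4744

4.474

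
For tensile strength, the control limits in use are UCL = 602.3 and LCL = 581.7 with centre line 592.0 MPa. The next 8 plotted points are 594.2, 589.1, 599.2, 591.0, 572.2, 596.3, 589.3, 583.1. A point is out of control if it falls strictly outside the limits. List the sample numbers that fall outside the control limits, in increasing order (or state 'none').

5

Compare each point to [581.7, 602.3]: sample 5 = 572.2 < LCL.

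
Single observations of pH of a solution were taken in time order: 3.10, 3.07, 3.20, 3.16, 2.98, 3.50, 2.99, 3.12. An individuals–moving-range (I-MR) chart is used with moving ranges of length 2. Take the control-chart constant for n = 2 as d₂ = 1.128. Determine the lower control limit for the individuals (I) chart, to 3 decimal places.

X̄ = (3.10 + 3.07 + 3.20 + 3.16 + 2.98 + 3.50 + 2.99 + 3.12) / 8 = 3.1400
Moving ranges: 0.03, 0.13, 0.04, 0.18, 0.52, 0.51, 0.13; M̄R̄ = 1.5400 / 7 = 0.2200
LCL = X̄ − 3·M̄R̄/d₂ = 3.1400 − 3 × 0.2200 / 1.128 = 2.5549

2.555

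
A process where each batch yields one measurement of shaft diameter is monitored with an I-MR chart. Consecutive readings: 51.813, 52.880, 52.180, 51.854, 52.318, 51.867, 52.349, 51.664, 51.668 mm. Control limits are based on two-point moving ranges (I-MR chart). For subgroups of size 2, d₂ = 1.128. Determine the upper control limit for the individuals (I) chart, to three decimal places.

53.455

X̄ = (51.813 + 52.880 + 52.180 + 51.854 + 52.318 + 51.867 + 52.349 + 51.664 + 51.668) / 9 = 52.0659
Moving ranges: 1.067, 0.700, 0.326, 0.464, 0.451, 0.482, 0.685, 0.004; M̄R̄ = 4.1790 / 8 = 0.5224
UCL = X̄ + 3·M̄R̄/d₂ = 52.0659 + 3 × 0.5224 / 1.128 = 53.4552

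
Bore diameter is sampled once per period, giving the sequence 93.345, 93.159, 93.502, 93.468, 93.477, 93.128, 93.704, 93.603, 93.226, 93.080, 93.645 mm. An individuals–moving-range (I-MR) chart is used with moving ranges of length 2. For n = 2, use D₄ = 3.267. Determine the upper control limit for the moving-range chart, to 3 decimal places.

Moving ranges: 0.186, 0.343, 0.034, 0.009, 0.349, 0.576, 0.101, 0.377, 0.146, 0.565; M̄R̄ = 2.6860 / 10 = 0.2686
UCL_MR = D₄·M̄R̄ = 3.267 × 0.2686 = 0.8775

0.878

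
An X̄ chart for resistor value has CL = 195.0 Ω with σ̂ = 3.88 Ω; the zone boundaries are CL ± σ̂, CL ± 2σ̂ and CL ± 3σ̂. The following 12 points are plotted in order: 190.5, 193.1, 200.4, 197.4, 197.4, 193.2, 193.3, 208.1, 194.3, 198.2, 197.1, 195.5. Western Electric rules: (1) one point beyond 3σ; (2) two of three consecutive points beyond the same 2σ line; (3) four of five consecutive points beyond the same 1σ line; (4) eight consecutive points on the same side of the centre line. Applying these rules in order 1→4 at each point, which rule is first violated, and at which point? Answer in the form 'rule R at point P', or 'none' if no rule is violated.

Zone of each point (C = within 1σ̂, B = 1σ̂–2σ̂, A = 2σ̂–3σ̂, * = beyond 3σ̂; sign = side of CL): 1:-B, 2:-C, 3:+B, 4:+C, 5:+C, 6:-C, 7:-C, 8:+*, 9:-C, 10:+C, 11:+C, 12:+C
Rule 1 (one point beyond the 3σ limits) is satisfied at point 8.

rule 1 at point 8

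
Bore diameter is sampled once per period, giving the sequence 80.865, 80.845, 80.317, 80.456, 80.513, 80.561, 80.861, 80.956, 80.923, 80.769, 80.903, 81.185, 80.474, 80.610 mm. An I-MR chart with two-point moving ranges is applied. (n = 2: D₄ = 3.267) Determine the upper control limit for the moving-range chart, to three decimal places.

Moving ranges: 0.020, 0.528, 0.139, 0.057, 0.048, 0.300, 0.095, 0.033, 0.154, 0.134, 0.282, 0.711, 0.136; M̄R̄ = 2.6370 / 13 = 0.2028
UCL_MR = D₄·M̄R̄ = 3.267 × 0.2028 = 0.6627

0.663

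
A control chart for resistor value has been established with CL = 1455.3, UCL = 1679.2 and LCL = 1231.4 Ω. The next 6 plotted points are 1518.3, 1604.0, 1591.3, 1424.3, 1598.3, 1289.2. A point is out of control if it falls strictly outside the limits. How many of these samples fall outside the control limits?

0

All 6 points lie within [1231.4, 1679.2].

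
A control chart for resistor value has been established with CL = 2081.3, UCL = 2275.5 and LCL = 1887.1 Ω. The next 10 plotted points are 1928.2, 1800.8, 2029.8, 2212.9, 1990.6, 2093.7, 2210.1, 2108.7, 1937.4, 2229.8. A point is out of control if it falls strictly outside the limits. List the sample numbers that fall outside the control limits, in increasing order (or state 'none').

2

Compare each point to [1887.1, 2275.5]: sample 2 = 1800.8 < LCL.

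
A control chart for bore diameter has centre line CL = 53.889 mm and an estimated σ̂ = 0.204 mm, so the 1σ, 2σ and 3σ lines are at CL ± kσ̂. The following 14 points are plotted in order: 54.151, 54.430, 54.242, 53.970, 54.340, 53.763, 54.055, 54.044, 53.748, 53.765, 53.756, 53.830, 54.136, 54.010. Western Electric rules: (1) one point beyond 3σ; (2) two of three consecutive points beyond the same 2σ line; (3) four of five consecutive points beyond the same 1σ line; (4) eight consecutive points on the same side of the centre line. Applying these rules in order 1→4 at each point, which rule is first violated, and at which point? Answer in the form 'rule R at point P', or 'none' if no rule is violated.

Zone of each point (C = within 1σ̂, B = 1σ̂–2σ̂, A = 2σ̂–3σ̂, * = beyond 3σ̂; sign = side of CL): 1:+B, 2:+A, 3:+B, 4:+C, 5:+A, 6:-C, 7:+C, 8:+C, 9:-C, 10:-C, 11:-C, 12:-C, 13:+B, 14:+C
Rule 3 (four of five consecutive points beyond the same 1σ limit) is satisfied at point 5.

rule 3 at point 5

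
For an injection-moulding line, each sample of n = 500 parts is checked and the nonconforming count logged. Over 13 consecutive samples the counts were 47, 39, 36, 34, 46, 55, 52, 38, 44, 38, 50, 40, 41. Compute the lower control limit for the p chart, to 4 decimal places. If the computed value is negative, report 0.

p̄ = Σdᵢ / (k·n) = 560 / (13 × 500) = 0.08615
LCL = p̄ − 3·√(p̄(1−p̄)/n) = 0.08615 − 3 × 0.01255 = 0.04851

0.0485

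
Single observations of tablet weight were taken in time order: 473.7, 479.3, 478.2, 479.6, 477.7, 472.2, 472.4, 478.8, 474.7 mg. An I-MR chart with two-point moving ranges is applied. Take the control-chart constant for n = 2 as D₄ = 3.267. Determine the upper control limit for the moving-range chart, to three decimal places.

Moving ranges: 5.6, 1.1, 1.4, 1.9, 5.5, 0.2, 6.4, 4.1; M̄R̄ = 26.2000 / 8 = 3.2750
UCL_MR = D₄·M̄R̄ = 3.267 × 3.2750 = 10.6994

10.699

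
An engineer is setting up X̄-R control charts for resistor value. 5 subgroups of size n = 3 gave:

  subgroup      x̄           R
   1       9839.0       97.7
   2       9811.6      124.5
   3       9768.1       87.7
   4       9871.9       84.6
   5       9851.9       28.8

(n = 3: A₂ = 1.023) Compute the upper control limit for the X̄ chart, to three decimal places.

X̄̄ = (9839.0 + 9811.6 + 9768.1 + 9871.9 + 9851.9) / 5 = 49142.5000 / 5 = 9828.5000
R̄ = (97.7 + 124.5 + 87.7 + 84.6 + 28.8) / 5 = 423.3000 / 5 = 84.6600
UCL = X̄̄ + A₂·R̄ = 9828.5000 + 1.023 × 84.6600 = 9915.1072

9915.107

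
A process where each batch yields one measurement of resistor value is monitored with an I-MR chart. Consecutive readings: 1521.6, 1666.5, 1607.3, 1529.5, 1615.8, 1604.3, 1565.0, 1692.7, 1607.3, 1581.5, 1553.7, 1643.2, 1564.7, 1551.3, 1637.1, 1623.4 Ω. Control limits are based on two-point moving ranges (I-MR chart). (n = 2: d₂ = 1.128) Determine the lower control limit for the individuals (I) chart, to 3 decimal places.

1426.423

X̄ = (1521.6 + 1666.5 + 1607.3 + 1529.5 + 1615.8 + 1604.3 + 1565.0 + 1692.7 + 1607.3 + 1581.5 + 1553.7 + 1643.2 + 1564.7 + 1551.3 + 1637.1 + 1623.4) / 16 = 1597.8063
Moving ranges: 144.9, 59.2, 77.8, 86.3, 11.5, 39.3, 127.7, 85.4, 25.8, 27.8, 89.5, 78.5, 13.4, 85.8, 13.7; M̄R̄ = 966.6000 / 15 = 64.4400
LCL = X̄ − 3·M̄R̄/d₂ = 1597.8063 − 3 × 64.4400 / 1.128 = 1426.4233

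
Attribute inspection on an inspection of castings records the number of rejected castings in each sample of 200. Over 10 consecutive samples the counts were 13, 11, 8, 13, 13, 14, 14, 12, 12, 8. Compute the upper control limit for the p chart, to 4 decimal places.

p̄ = Σdᵢ / (k·n) = 118 / (10 × 200) = 0.05900
UCL = p̄ + 3·√(p̄(1−p̄)/n) = 0.05900 + 3 × √(0.05900×0.94100/200) = 0.05900 + 3 × 0.01666 = 0.10898

0.1090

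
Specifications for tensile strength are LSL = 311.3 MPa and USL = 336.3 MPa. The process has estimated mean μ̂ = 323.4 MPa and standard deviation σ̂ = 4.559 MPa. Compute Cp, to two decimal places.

Cp = (USL − LSL) / (6σ̂) = (336.3 − 311.3) / (6 × 4.559) = 25.0000 / 27.3540 = 0.9139

0.91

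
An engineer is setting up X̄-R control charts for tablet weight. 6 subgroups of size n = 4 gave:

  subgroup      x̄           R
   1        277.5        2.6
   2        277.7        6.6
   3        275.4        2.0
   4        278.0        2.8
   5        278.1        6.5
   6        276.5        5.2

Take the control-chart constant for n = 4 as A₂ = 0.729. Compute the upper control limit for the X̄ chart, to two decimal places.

280.32

X̄̄ = (277.5 + 277.7 + 275.4 + 278.0 + 278.1 + 276.5) / 6 = 1663.2000 / 6 = 277.2000
R̄ = (2.6 + 6.6 + 2.0 + 2.8 + 6.5 + 5.2) / 6 = 25.7000 / 6 = 4.2833
UCL = X̄̄ + A₂·R̄ = 277.2000 + 0.729 × 4.2833 = 280.3225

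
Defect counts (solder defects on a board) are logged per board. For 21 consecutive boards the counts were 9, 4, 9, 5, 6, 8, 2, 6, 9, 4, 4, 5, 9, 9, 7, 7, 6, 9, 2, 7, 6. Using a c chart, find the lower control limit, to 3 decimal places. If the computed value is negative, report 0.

0.000

c̄ = (9 + 4 + 9 + 5 + 6 + 8 + 2 + 6 + 9 + 4 + 4 + 5 + 9 + 9 + 7 + 7 + 6 + 9 + 2 + 7 + 6) / 21 = 133 / 21 = 6.3333
LCL = c̄ − 3√c̄ = 6.3333 − 3 × 2.5166 = -1.2165 → 0 (cannot be negative)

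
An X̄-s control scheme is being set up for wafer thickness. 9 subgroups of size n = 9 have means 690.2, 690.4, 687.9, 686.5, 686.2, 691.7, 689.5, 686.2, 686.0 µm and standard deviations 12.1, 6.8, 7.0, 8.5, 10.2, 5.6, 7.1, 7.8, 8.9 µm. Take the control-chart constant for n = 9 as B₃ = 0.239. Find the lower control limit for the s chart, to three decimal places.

s̄ = (12.1 + 6.8 + 7.0 + 8.5 + 10.2 + 5.6 + 7.1 + 7.8 + 8.9) / 9 = 8.2222
LCL_s = B₃·s̄ = 0.239 × 8.2222 = 1.9651

1.965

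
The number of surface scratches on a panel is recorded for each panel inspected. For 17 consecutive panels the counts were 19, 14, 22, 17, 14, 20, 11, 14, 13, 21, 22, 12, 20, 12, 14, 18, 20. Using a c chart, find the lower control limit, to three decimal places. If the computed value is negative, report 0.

4.407

c̄ = (19 + 14 + 22 + 17 + 14 + 20 + 11 + 14 + 13 + 21 + 22 + 12 + 20 + 12 + 14 + 18 + 20) / 17 = 283 / 17 = 16.6471
LCL = c̄ − 3√c̄ = 16.6471 − 3 × 4.0801 = 4.4068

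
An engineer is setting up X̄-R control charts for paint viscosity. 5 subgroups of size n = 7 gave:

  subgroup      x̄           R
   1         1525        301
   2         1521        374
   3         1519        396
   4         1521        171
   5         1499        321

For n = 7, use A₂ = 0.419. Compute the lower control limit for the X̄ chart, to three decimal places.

1386.021

X̄̄ = (1525 + 1521 + 1519 + 1521 + 1499) / 5 = 7585.0000 / 5 = 1517.0000
R̄ = (301 + 374 + 396 + 171 + 321) / 5 = 1563.0000 / 5 = 312.6000
LCL = X̄̄ − A₂·R̄ = 1517.0000 − 0.419 × 312.6000 = 1386.0206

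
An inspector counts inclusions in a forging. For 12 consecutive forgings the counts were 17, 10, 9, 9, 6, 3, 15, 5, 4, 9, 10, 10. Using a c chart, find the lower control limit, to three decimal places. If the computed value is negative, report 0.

c̄ = (17 + 10 + 9 + 9 + 6 + 3 + 15 + 5 + 4 + 9 + 10 + 10) / 12 = 107 / 12 = 8.9167
LCL = c̄ − 3√c̄ = 8.9167 − 3 × 2.9861 = -0.0416 → 0 (cannot be negative)

0.000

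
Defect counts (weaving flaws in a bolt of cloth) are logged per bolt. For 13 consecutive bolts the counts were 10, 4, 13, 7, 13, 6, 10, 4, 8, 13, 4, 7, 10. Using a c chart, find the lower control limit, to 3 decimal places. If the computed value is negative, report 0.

c̄ = (10 + 4 + 13 + 7 + 13 + 6 + 10 + 4 + 8 + 13 + 4 + 7 + 10) / 13 = 109 / 13 = 8.3846
LCL = c̄ − 3√c̄ = 8.3846 − 3 × 2.8956 = -0.3022 → 0 (cannot be negative)

0.000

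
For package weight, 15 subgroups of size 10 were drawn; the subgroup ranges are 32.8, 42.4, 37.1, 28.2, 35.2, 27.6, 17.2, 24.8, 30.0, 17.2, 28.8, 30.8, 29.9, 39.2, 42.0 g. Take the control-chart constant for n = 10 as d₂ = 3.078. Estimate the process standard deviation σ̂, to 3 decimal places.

R̄ = (32.8 + 42.4 + 37.1 + 28.2 + 35.2 + 27.6 + 17.2 + 24.8 + 30.0 + 17.2 + 28.8 + 30.8 + 29.9 + 39.2 + 42.0) / 15 = 30.8800
σ̂ = R̄ / d₂ = 30.8800 / 3.078 = 10.0325

10.032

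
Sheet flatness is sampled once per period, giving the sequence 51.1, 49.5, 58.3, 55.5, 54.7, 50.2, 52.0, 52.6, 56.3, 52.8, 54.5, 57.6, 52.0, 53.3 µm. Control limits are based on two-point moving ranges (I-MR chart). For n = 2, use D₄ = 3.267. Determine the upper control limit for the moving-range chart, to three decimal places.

Moving ranges: 1.6, 8.8, 2.8, 0.8, 4.5, 1.8, 0.6, 3.7, 3.5, 1.7, 3.1, 5.6, 1.3; M̄R̄ = 39.8000 / 13 = 3.0615
UCL_MR = D₄·M̄R̄ = 3.267 × 3.0615 = 10.0020

10.002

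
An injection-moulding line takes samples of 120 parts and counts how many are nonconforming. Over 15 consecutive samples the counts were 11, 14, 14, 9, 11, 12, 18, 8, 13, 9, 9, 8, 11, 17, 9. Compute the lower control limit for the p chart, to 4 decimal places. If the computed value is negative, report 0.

p̄ = Σdᵢ / (k·n) = 173 / (15 × 120) = 0.09611
LCL = p̄ − 3·√(p̄(1−p̄)/n) = 0.09611 − 3 × 0.02691 = 0.01539

0.0154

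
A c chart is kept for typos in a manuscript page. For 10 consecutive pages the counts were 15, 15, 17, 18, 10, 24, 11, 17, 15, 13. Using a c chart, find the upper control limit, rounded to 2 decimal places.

27.31

c̄ = (15 + 15 + 17 + 18 + 10 + 24 + 11 + 17 + 15 + 13) / 10 = 155 / 10 = 15.5000
UCL = c̄ + 3√c̄ = 15.5000 + 3 × √15.5000 = 15.5000 + 3 × 3.9370 = 27.3110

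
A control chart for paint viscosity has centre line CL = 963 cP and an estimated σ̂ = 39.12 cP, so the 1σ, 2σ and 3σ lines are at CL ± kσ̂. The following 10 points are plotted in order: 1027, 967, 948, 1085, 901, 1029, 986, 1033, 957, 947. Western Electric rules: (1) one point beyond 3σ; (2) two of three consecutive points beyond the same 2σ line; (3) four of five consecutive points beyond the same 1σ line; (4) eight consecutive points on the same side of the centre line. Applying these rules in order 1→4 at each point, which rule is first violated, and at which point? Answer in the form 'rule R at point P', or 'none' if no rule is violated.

Zone of each point (C = within 1σ̂, B = 1σ̂–2σ̂, A = 2σ̂–3σ̂, * = beyond 3σ̂; sign = side of CL): 1:+B, 2:+C, 3:-C, 4:+*, 5:-B, 6:+B, 7:+C, 8:+B, 9:-C, 10:-C
Rule 1 (one point beyond the 3σ limits) is satisfied at point 4.

rule 1 at point 4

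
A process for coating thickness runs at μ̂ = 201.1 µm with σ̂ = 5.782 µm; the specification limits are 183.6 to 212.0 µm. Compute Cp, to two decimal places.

Cp = (USL − LSL) / (6σ̂) = (212.0 − 183.6) / (6 × 5.782) = 28.4000 / 34.6920 = 0.8186

0.82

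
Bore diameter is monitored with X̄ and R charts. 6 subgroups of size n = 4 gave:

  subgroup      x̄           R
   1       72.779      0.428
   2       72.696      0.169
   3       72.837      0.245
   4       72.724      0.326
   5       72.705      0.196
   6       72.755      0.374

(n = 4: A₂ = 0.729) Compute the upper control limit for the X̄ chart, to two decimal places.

72.96

X̄̄ = (72.779 + 72.696 + 72.837 + 72.724 + 72.705 + 72.755) / 6 = 436.4960 / 6 = 72.7493
R̄ = (0.428 + 0.169 + 0.245 + 0.326 + 0.196 + 0.374) / 6 = 1.7380 / 6 = 0.2897
UCL = X̄̄ + A₂·R̄ = 72.7493 + 0.729 × 0.2897 = 72.9605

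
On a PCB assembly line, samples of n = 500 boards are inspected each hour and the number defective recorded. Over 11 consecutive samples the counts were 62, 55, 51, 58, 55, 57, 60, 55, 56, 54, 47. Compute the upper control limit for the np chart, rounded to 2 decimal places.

76.52

p̄ = Σdᵢ / (k·n) = 610 / (11 × 500) = 0.11091
UCL = np̄ + 3·√(np̄(1−p̄)) = 55.4545 + 3 × √(55.4545×0.88909) = 55.4545 + 3 × 7.0217 = 76.5196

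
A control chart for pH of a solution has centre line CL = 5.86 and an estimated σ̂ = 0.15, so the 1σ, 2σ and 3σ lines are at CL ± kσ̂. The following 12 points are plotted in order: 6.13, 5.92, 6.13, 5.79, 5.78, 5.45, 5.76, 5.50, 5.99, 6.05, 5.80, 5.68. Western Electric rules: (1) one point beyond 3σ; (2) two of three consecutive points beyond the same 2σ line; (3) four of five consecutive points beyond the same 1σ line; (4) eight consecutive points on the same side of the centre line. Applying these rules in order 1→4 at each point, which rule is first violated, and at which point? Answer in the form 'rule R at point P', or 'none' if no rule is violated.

Zone of each point (C = within 1σ̂, B = 1σ̂–2σ̂, A = 2σ̂–3σ̂, * = beyond 3σ̂; sign = side of CL): 1:+B, 2:+C, 3:+B, 4:-C, 5:-C, 6:-A, 7:-C, 8:-A, 9:+C, 10:+B, 11:-C, 12:-B
Rule 2 (two of three consecutive points beyond the same 2σ limit) is satisfied at point 8.

rule 2 at point 8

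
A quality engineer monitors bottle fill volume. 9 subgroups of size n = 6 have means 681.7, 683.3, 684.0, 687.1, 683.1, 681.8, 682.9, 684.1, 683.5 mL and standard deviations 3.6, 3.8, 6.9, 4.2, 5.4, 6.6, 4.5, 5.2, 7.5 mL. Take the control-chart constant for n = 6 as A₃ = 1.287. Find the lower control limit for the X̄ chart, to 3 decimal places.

X̄̄ = (681.7 + 683.3 + 684.0 + 687.1 + 683.1 + 681.8 + 682.9 + 684.1 + 683.5) / 9 = 683.5000
s̄ = (3.6 + 3.8 + 6.9 + 4.2 + 5.4 + 6.6 + 4.5 + 5.2 + 7.5) / 9 = 5.3000
LCL = X̄̄ − A₃·s̄ = 683.5000 − 1.287 × 5.3000 = 676.6789

676.679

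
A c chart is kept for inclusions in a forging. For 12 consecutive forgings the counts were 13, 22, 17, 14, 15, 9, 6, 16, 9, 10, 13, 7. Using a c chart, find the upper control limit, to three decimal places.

23.225

c̄ = (13 + 22 + 17 + 14 + 15 + 9 + 6 + 16 + 9 + 10 + 13 + 7) / 12 = 151 / 12 = 12.5833
UCL = c̄ + 3√c̄ = 12.5833 + 3 × √12.5833 = 12.5833 + 3 × 3.5473 = 23.2252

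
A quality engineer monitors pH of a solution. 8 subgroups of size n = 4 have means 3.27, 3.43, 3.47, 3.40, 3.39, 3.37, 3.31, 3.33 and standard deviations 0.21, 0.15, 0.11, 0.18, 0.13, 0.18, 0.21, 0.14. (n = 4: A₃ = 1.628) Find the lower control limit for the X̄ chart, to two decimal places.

3.10

X̄̄ = (3.27 + 3.43 + 3.47 + 3.40 + 3.39 + 3.37 + 3.31 + 3.33) / 8 = 3.3712
s̄ = (0.21 + 0.15 + 0.11 + 0.18 + 0.13 + 0.18 + 0.21 + 0.14) / 8 = 0.1638
LCL = X̄̄ − A₃·s̄ = 3.3712 − 1.628 × 0.1638 = 3.1047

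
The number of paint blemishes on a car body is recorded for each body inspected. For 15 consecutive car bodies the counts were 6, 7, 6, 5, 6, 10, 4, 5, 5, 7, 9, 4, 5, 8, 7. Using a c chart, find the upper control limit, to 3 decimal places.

c̄ = (6 + 7 + 6 + 5 + 6 + 10 + 4 + 5 + 5 + 7 + 9 + 4 + 5 + 8 + 7) / 15 = 94 / 15 = 6.2667
UCL = c̄ + 3√c̄ = 6.2667 + 3 × √6.2667 = 6.2667 + 3 × 2.5033 = 13.7767

13.777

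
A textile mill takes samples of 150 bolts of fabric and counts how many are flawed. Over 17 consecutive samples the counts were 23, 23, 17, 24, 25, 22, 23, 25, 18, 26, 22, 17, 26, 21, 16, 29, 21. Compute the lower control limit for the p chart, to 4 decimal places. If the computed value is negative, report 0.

p̄ = Σdᵢ / (k·n) = 378 / (17 × 150) = 0.14824
LCL = p̄ − 3·√(p̄(1−p̄)/n) = 0.14824 − 3 × 0.02901 = 0.06120

0.0612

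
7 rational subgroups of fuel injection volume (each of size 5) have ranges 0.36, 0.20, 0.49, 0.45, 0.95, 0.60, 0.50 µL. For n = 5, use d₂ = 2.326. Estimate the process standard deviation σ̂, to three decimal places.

0.218

R̄ = (0.36 + 0.20 + 0.49 + 0.45 + 0.95 + 0.60 + 0.50) / 7 = 0.5071
σ̂ = R̄ / d₂ = 0.5071 / 2.326 = 0.2180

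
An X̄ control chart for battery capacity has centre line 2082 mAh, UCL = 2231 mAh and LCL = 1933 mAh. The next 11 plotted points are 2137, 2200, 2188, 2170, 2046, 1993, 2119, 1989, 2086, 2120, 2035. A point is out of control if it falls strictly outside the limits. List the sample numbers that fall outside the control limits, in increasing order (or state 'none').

All 11 points lie within [1933, 2231].

none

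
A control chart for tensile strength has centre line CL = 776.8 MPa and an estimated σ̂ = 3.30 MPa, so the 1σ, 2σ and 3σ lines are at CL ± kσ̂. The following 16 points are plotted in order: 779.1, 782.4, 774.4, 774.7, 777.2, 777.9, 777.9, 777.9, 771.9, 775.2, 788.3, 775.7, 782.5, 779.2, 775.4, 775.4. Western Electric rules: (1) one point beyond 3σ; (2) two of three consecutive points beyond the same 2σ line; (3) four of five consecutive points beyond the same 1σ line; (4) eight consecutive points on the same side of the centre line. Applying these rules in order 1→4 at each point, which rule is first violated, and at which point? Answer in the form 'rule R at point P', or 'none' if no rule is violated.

rule 1 at point 11

Zone of each point (C = within 1σ̂, B = 1σ̂–2σ̂, A = 2σ̂–3σ̂, * = beyond 3σ̂; sign = side of CL): 1:+C, 2:+B, 3:-C, 4:-C, 5:+C, 6:+C, 7:+C, 8:+C, 9:-B, 10:-C, 11:+*, 12:-C, 13:+B, 14:+C, 15:-C, 16:-C
Rule 1 (one point beyond the 3σ limits) is satisfied at point 11.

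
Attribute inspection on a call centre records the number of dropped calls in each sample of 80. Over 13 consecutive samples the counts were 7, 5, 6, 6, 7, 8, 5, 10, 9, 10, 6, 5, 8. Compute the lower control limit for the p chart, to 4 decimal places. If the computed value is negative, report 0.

0.0000

p̄ = Σdᵢ / (k·n) = 92 / (13 × 80) = 0.08846
LCL = p̄ − 3·√(p̄(1−p̄)/n) = 0.08846 − 3 × 0.03175 = -0.00678 → 0 (negative, so LCL = 0)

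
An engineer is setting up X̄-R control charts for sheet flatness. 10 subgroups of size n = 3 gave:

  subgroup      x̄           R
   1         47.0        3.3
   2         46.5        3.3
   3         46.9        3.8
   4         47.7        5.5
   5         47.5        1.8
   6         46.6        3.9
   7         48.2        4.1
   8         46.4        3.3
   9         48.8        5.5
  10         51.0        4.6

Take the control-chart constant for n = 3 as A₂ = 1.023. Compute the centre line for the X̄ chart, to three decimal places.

47.660

X̄̄ = (47.0 + 46.5 + 46.9 + 47.7 + 47.5 + 46.6 + 48.2 + 46.4 + 48.8 + 51.0) / 10 = 476.6000 / 10 = 47.6600
CL = X̄̄ = 47.6600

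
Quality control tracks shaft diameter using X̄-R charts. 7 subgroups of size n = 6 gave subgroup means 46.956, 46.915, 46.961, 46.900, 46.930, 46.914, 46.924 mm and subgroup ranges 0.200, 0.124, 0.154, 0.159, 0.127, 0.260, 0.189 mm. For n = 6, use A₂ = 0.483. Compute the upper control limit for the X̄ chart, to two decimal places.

X̄̄ = (46.956 + 46.915 + 46.961 + 46.900 + 46.930 + 46.914 + 46.924) / 7 = 328.5000 / 7 = 46.9286
R̄ = (0.200 + 0.124 + 0.154 + 0.159 + 0.127 + 0.260 + 0.189) / 7 = 1.2130 / 7 = 0.1733
UCL = X̄̄ + A₂·R̄ = 46.9286 + 0.483 × 0.1733 = 47.0123

47.01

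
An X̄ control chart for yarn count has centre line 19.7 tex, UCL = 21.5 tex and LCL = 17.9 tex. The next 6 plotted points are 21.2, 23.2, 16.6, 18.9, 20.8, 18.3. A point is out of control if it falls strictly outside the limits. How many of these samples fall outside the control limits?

Compare each point to [17.9, 21.5]: sample 2 = 23.2 > UCL; sample 3 = 16.6 < LCL.

2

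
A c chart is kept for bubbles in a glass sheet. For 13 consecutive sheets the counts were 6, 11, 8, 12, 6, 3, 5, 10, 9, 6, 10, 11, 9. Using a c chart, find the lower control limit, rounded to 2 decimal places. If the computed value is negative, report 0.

0.00

c̄ = (6 + 11 + 8 + 12 + 6 + 3 + 5 + 10 + 9 + 6 + 10 + 11 + 9) / 13 = 106 / 13 = 8.1538
LCL = c̄ − 3√c̄ = 8.1538 − 3 × 2.8555 = -0.4126 → 0 (cannot be negative)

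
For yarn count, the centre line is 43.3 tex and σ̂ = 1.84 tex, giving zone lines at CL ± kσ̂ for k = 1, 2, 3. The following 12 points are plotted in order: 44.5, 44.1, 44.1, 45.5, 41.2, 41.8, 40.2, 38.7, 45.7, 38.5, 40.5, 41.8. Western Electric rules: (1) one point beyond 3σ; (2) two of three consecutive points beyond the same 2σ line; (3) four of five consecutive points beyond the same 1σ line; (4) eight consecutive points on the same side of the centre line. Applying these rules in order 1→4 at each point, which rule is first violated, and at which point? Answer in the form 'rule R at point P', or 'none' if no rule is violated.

rule 2 at point 10

Zone of each point (C = within 1σ̂, B = 1σ̂–2σ̂, A = 2σ̂–3σ̂, * = beyond 3σ̂; sign = side of CL): 1:+C, 2:+C, 3:+C, 4:+B, 5:-B, 6:-C, 7:-B, 8:-A, 9:+B, 10:-A, 11:-B, 12:-C
Rule 2 (two of three consecutive points beyond the same 2σ limit) is satisfied at point 10.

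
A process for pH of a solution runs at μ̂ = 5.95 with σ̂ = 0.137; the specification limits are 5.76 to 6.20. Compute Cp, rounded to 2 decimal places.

0.54

Cp = (USL − LSL) / (6σ̂) = (6.20 − 5.76) / (6 × 0.137) = 0.4400 / 0.8220 = 0.5353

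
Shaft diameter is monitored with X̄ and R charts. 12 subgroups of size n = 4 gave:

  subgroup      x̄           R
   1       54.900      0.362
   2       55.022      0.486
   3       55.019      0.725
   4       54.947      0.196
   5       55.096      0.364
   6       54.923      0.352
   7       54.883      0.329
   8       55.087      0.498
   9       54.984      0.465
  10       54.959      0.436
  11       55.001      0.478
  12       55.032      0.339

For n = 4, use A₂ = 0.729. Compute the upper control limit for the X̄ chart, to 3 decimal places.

X̄̄ = (54.900 + 55.022 + 55.019 + 54.947 + 55.096 + 54.923 + 54.883 + 55.087 + 54.984 + 54.959 + 55.001 + 55.032) / 12 = 659.8530 / 12 = 54.9877
R̄ = (0.362 + 0.486 + 0.725 + 0.196 + 0.364 + 0.352 + 0.329 + 0.498 + 0.465 + 0.436 + 0.478 + 0.339) / 12 = 5.0300 / 12 = 0.4192
UCL = X̄̄ + A₂·R̄ = 54.9877 + 0.729 × 0.4192 = 55.2933

55.293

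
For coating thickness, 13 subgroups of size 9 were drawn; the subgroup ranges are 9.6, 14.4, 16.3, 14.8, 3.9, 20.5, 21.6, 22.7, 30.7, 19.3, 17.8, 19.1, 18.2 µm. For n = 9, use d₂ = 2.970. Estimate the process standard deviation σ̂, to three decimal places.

5.929

R̄ = (9.6 + 14.4 + 16.3 + 14.8 + 3.9 + 20.5 + 21.6 + 22.7 + 30.7 + 19.3 + 17.8 + 19.1 + 18.2) / 13 = 17.6077
σ̂ = R̄ / d₂ = 17.6077 / 2.970 = 5.9285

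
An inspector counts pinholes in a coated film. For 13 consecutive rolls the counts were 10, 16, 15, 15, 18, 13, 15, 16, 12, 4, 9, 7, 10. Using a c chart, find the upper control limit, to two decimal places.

c̄ = (10 + 16 + 15 + 15 + 18 + 13 + 15 + 16 + 12 + 4 + 9 + 7 + 10) / 13 = 160 / 13 = 12.3077
UCL = c̄ + 3√c̄ = 12.3077 + 3 × √12.3077 = 12.3077 + 3 × 3.5082 = 22.8324

22.83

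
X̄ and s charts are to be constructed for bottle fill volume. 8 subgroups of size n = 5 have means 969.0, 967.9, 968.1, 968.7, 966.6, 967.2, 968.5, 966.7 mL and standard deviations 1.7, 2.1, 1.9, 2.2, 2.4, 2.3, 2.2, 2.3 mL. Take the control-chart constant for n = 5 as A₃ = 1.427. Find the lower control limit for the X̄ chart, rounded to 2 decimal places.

X̄̄ = (969.0 + 967.9 + 968.1 + 968.7 + 966.6 + 967.2 + 968.5 + 966.7) / 8 = 967.8375
s̄ = (1.7 + 2.1 + 1.9 + 2.2 + 2.4 + 2.3 + 2.2 + 2.3) / 8 = 2.1375
LCL = X̄̄ − A₃·s̄ = 967.8375 − 1.427 × 2.1375 = 964.7873

964.79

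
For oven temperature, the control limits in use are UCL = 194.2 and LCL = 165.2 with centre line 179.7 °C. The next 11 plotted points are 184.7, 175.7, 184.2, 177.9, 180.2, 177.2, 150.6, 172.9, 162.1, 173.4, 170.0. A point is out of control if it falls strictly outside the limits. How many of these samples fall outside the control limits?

2

Compare each point to [165.2, 194.2]: sample 7 = 150.6 < LCL; sample 9 = 162.1 < LCL.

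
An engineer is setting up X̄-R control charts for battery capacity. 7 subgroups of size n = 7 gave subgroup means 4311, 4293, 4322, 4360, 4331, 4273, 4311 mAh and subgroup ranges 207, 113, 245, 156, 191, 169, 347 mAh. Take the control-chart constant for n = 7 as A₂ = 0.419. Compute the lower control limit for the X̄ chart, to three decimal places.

X̄̄ = (4311 + 4293 + 4322 + 4360 + 4331 + 4273 + 4311) / 7 = 30201.0000 / 7 = 4314.4286
R̄ = (207 + 113 + 245 + 156 + 191 + 169 + 347) / 7 = 1428.0000 / 7 = 204.0000
LCL = X̄̄ − A₂·R̄ = 4314.4286 − 0.419 × 204.0000 = 4228.9526

4228.953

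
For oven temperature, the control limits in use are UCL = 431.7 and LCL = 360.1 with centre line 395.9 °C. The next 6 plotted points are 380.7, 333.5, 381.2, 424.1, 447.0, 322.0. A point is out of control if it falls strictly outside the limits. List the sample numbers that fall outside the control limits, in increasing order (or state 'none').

Compare each point to [360.1, 431.7]: sample 2 = 333.5 < LCL; sample 5 = 447.0 > UCL; sample 6 = 322.0 < LCL.

2, 5, 6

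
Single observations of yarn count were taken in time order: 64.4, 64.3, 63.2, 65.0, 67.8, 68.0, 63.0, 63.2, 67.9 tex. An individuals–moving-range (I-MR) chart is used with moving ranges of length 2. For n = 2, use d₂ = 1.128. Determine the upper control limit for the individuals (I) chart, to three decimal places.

X̄ = (64.4 + 64.3 + 63.2 + 65.0 + 67.8 + 68.0 + 63.0 + 63.2 + 67.9) / 9 = 65.2000
Moving ranges: 0.1, 1.1, 1.8, 2.8, 0.2, 5.0, 0.2, 4.7; M̄R̄ = 15.9000 / 8 = 1.9875
UCL = X̄ + 3·M̄R̄/d₂ = 65.2000 + 3 × 1.9875 / 1.128 = 70.4859

70.486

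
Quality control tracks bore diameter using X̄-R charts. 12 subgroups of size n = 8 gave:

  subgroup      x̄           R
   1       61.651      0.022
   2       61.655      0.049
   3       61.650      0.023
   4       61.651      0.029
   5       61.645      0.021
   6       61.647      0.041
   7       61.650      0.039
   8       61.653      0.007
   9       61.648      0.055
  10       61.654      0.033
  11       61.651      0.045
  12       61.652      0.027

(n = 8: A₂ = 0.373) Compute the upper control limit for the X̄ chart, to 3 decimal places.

61.663

X̄̄ = (61.651 + 61.655 + 61.650 + 61.651 + 61.645 + 61.647 + 61.650 + 61.653 + 61.648 + 61.654 + 61.651 + 61.652) / 12 = 739.8070 / 12 = 61.6506
R̄ = (0.022 + 0.049 + 0.023 + 0.029 + 0.021 + 0.041 + 0.039 + 0.007 + 0.055 + 0.033 + 0.045 + 0.027) / 12 = 0.3910 / 12 = 0.0326
UCL = X̄̄ + A₂·R̄ = 61.6506 + 0.373 × 0.0326 = 61.6627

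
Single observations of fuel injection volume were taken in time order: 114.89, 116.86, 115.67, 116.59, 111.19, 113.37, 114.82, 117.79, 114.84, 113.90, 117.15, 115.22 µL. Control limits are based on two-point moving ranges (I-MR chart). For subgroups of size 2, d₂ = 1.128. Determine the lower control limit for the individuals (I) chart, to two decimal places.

X̄ = (114.89 + 116.86 + 115.67 + 116.59 + 111.19 + 113.37 + 114.82 + 117.79 + 114.84 + 113.90 + 117.15 + 115.22) / 12 = 115.1908
Moving ranges: 1.97, 1.19, 0.92, 5.40, 2.18, 1.45, 2.97, 2.95, 0.94, 3.25, 1.93; M̄R̄ = 25.1500 / 11 = 2.2864
LCL = X̄ − 3·M̄R̄/d₂ = 115.1908 − 3 × 2.2864 / 1.128 = 109.1101

109.11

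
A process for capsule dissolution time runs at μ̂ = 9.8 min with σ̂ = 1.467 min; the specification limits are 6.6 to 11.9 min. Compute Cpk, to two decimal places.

0.48

Cpu = (USL − μ̂) / (3σ̂) = (11.9 − 9.8) / (3 × 1.467) = 0.4772; Cpl = (μ̂ − LSL) / (3σ̂) = (9.8 − 6.6) / (3 × 1.467) = 0.7271; Cpk = min(Cpu, Cpl) = 0.4772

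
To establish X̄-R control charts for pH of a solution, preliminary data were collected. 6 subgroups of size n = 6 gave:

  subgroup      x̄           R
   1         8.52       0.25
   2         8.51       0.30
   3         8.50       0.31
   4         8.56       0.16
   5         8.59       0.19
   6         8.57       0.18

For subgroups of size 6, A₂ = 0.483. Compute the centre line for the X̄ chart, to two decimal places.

8.54

X̄̄ = (8.52 + 8.51 + 8.50 + 8.56 + 8.59 + 8.57) / 6 = 51.2500 / 6 = 8.5417
CL = X̄̄ = 8.5417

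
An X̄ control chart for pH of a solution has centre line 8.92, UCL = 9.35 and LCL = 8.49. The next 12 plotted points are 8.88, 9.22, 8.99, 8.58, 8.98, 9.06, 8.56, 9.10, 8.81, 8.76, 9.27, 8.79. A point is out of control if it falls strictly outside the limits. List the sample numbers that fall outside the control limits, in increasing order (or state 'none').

none

All 12 points lie within [8.49, 9.35].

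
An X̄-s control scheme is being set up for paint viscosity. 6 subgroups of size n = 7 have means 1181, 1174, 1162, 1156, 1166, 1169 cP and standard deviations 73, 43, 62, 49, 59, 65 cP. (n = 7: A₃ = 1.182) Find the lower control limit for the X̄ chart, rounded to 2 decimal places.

X̄̄ = (1181 + 1174 + 1162 + 1156 + 1166 + 1169) / 6 = 1168.0000
s̄ = (73 + 43 + 62 + 49 + 59 + 65) / 6 = 58.5000
LCL = X̄̄ − A₃·s̄ = 1168.0000 − 1.182 × 58.5000 = 1098.8530

1098.85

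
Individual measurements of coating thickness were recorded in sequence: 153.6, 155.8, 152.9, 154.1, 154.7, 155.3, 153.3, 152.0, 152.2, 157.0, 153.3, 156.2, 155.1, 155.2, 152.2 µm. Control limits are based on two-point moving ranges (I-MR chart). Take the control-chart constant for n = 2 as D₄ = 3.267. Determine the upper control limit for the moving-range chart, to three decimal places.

Moving ranges: 2.2, 2.9, 1.2, 0.6, 0.6, 2.0, 1.3, 0.2, 4.8, 3.7, 2.9, 1.1, 0.1, 3.0; M̄R̄ = 26.6000 / 14 = 1.9000
UCL_MR = D₄·M̄R̄ = 3.267 × 1.9000 = 6.2073

6.207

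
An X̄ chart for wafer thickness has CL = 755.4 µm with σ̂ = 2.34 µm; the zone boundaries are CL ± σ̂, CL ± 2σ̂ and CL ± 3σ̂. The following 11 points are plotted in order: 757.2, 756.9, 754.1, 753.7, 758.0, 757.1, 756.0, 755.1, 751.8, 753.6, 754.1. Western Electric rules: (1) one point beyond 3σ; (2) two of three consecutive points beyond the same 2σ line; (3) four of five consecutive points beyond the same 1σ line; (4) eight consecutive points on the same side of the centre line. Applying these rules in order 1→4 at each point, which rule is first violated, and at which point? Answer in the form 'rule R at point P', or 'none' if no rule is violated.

none

Zone of each point (C = within 1σ̂, B = 1σ̂–2σ̂, A = 2σ̂–3σ̂, * = beyond 3σ̂; sign = side of CL): 1:+C, 2:+C, 3:-C, 4:-C, 5:+B, 6:+C, 7:+C, 8:-C, 9:-B, 10:-C, 11:-C
No rule fires across all 11 points.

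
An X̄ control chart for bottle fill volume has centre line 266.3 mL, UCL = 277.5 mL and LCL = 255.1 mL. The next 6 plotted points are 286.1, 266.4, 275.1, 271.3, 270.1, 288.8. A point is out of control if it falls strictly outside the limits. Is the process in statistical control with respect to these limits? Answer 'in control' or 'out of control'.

Compare each point to [255.1, 277.5]: sample 1 = 286.1 > UCL; sample 6 = 288.8 > UCL.

out of control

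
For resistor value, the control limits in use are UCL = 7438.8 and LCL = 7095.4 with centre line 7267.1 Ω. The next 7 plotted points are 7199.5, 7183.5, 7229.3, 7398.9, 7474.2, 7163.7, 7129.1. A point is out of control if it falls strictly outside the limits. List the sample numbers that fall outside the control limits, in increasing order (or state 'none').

5

Compare each point to [7095.4, 7438.8]: sample 5 = 7474.2 > UCL.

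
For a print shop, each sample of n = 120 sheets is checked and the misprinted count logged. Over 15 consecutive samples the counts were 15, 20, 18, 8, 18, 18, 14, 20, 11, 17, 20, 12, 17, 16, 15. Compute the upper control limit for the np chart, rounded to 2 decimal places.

p̄ = Σdᵢ / (k·n) = 239 / (15 × 120) = 0.13278
UCL = np̄ + 3·√(np̄(1−p̄)) = 15.9333 + 3 × √(15.9333×0.86722) = 15.9333 + 3 × 3.7172 = 27.0850

27.08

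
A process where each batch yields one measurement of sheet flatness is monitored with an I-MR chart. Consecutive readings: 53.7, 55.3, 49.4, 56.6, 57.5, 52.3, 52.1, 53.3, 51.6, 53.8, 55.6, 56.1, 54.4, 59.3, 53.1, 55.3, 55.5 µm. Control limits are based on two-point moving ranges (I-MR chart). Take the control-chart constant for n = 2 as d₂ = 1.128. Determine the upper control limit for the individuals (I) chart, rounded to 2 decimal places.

X̄ = (53.7 + 55.3 + 49.4 + 56.6 + 57.5 + 52.3 + 52.1 + 53.3 + 51.6 + 53.8 + 55.6 + 56.1 + 54.4 + 59.3 + 53.1 + 55.3 + 55.5) / 17 = 54.4059
Moving ranges: 1.6, 5.9, 7.2, 0.9, 5.2, 0.2, 1.2, 1.7, 2.2, 1.8, 0.5, 1.7, 4.9, 6.2, 2.2, 0.2; M̄R̄ = 43.6000 / 16 = 2.7250
UCL = X̄ + 3·M̄R̄/d₂ = 54.4059 + 3 × 2.7250 / 1.128 = 61.6532

61.65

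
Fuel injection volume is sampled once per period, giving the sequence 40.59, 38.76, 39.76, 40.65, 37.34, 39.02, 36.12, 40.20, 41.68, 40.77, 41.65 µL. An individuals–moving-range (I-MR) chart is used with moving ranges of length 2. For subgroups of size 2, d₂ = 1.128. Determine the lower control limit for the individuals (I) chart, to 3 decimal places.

34.643

X̄ = (40.59 + 38.76 + 39.76 + 40.65 + 37.34 + 39.02 + 36.12 + 40.20 + 41.68 + 40.77 + 41.65) / 11 = 39.6855
Moving ranges: 1.83, 1.00, 0.89, 3.31, 1.68, 2.90, 4.08, 1.48, 0.91, 0.88; M̄R̄ = 18.9600 / 10 = 1.8960
LCL = X̄ − 3·M̄R̄/d₂ = 39.6855 − 3 × 1.8960 / 1.128 = 34.6429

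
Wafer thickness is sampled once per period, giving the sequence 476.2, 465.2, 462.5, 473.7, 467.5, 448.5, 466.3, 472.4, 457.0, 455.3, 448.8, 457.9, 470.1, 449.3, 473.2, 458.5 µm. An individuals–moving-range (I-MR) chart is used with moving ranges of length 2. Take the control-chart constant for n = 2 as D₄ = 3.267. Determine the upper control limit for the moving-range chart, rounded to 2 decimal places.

38.83

Moving ranges: 11.0, 2.7, 11.2, 6.2, 19.0, 17.8, 6.1, 15.4, 1.7, 6.5, 9.1, 12.2, 20.8, 23.9, 14.7; M̄R̄ = 178.3000 / 15 = 11.8867
UCL_MR = D₄·M̄R̄ = 3.267 × 11.8867 = 38.8337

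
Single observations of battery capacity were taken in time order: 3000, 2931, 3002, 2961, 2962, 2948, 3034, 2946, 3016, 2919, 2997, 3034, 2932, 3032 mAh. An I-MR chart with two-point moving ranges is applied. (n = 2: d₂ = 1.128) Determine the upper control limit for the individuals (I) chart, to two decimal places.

X̄ = (3000 + 2931 + 3002 + 2961 + 2962 + 2948 + 3034 + 2946 + 3016 + 2919 + 2997 + 3034 + 2932 + 3032) / 14 = 2979.5714
Moving ranges: 69, 71, 41, 1, 14, 86, 88, 70, 97, 78, 37, 102, 100; M̄R̄ = 854.0000 / 13 = 65.6923
UCL = X̄ + 3·M̄R̄/d₂ = 2979.5714 + 3 × 65.6923 / 1.128 = 3154.2850

3154.29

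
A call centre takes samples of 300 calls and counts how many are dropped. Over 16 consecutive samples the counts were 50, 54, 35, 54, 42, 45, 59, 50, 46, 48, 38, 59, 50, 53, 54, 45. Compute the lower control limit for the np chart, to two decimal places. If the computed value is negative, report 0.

29.69

p̄ = Σdᵢ / (k·n) = 782 / (16 × 300) = 0.16292
LCL = np̄ − 3·√(np̄(1−p̄)) = 48.8750 − 3 × 6.3963 = 29.6861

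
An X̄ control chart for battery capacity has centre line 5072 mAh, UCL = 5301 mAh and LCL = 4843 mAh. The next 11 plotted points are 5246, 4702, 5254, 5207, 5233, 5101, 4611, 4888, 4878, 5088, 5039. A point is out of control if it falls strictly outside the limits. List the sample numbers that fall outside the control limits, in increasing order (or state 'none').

2, 7

Compare each point to [4843, 5301]: sample 2 = 4702 < LCL; sample 7 = 4611 < LCL.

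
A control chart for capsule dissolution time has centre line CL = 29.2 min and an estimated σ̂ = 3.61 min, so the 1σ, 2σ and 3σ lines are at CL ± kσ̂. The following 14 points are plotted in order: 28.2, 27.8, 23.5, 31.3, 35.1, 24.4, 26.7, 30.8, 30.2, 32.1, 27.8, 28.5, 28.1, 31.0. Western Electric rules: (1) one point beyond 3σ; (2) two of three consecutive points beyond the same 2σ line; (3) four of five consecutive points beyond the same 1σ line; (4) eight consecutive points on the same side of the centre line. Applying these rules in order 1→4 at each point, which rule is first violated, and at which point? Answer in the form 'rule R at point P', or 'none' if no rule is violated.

Zone of each point (C = within 1σ̂, B = 1σ̂–2σ̂, A = 2σ̂–3σ̂, * = beyond 3σ̂; sign = side of CL): 1:-C, 2:-C, 3:-B, 4:+C, 5:+B, 6:-B, 7:-C, 8:+C, 9:+C, 10:+C, 11:-C, 12:-C, 13:-C, 14:+C
No rule fires across all 14 points.

none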